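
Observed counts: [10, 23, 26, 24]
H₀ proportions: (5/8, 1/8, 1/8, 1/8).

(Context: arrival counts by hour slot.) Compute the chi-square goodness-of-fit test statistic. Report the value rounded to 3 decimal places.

n = 83; E_i = n·p_i = [51.88, 10.38, 10.38, 10.38]
χ² = (10−51.88)²/51.88 + (23−10.38)²/10.38 + (26−10.38)²/10.38 + (24−10.38)²/10.38 = 90.5904
df = 3

test statistic = 90.590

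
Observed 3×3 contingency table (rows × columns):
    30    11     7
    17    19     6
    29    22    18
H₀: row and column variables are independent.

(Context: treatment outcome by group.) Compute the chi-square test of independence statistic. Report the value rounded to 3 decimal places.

test statistic = 9.276

Row totals [48, 42, 69], col totals [76, 52, 31], n=159
χ² = (30−22.94)²/22.94 + (11−15.70)²/15.70 + (7−9.36)²/9.36 + (17−20.08)²/20.08 + (19−13.74)²/13.74 + (6−8.19)²/8.19 + (29−32.98)²/32.98 + (22−22.57)²/22.57 + (18−13.45)²/13.45 = 9.2761
df = 4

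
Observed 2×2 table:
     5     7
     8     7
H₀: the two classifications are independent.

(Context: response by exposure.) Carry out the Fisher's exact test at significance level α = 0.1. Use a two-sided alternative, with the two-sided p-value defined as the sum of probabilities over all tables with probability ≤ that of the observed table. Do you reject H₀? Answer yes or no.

reject H₀: no

Margins: r₁=12, r₂=15, c₁=13, c₂=14, n=27
p_obs = C(12,5)·C(15,8)/C(27,13); sum pmf over tables with pmf ≤ p_obs
p-value (two-sided) = 0.70357
At α=0.1: p ≥ α → fail to reject H₀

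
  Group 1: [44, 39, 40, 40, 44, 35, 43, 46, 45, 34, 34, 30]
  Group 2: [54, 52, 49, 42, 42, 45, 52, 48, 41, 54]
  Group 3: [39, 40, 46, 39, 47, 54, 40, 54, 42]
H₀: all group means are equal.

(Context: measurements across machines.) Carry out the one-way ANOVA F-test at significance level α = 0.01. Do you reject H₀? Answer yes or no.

Group means [39.50, 47.90, 44.56], grand mean 43.677
SSB = Σnᵢ(x̄ᵢ−x̄)² = 394.652; SSW = ΣΣ(x−x̄ᵢ)² = 828.122
MSB = 394.652/2 = 197.3260; MSW = 828.122/28 = 29.5758
F = MSB/MSW = 6.6719
df = (2, 28)
p-value (upper-tail) = 0.00427
At α=0.01: p < α → reject H₀

reject H₀: yes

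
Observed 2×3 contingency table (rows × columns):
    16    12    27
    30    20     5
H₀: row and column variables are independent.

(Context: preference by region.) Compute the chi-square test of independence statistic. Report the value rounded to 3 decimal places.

test statistic = 21.386

Row totals [55, 55], col totals [46, 32, 32], n=110
χ² = (16−23.00)²/23.00 + (12−16.00)²/16.00 + (27−16.00)²/16.00 + (30−23.00)²/23.00 + (20−16.00)²/16.00 + (5−16.00)²/16.00 = 21.3859
df = 2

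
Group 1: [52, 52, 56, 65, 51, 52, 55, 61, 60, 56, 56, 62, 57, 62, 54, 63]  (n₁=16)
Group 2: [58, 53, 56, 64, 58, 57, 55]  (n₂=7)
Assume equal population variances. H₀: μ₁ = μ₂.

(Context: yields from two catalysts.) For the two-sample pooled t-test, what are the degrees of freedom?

df = n₁ + n₂ − 2 = 16 + 7 − 2 = 21

degrees of freedom = 21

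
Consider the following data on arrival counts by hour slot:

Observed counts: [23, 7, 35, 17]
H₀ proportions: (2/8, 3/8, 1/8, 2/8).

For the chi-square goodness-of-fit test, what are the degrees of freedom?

df = k − 1 = 4 − 1 = 3

degrees of freedom = 3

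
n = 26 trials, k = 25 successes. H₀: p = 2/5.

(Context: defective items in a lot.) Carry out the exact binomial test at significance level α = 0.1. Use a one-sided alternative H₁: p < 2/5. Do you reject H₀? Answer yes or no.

reject H₀: no

Exact binomial: n=26, k=25, p₀=2/5=0.4000
P(X≤25) from Σ C(n,i)·p₀^i·(1−p₀)^(n−i)
p-value (one-sided, H₁ less) = 1.00000
At α=0.1: p ≥ α → fail to reject H₀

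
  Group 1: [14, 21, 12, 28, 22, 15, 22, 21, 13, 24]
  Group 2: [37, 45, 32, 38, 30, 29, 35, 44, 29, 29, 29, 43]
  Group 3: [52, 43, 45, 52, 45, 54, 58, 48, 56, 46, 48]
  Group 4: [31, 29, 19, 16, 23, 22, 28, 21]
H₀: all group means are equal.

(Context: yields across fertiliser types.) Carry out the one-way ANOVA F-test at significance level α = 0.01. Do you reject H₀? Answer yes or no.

Group means [19.20, 35.00, 49.73, 23.62], grand mean 32.878
SSB = Σnᵢ(x̄ᵢ−x̄)² = 5732.733; SSW = ΣΣ(x−x̄ᵢ)² = 1131.657
MSB = 5732.733/3 = 1910.9111; MSW = 1131.657/37 = 30.5853
F = MSB/MSW = 62.4781
df = (3, 37)
p-value (upper-tail) = 0.00000
At α=0.01: p < α → reject H₀

reject H₀: yes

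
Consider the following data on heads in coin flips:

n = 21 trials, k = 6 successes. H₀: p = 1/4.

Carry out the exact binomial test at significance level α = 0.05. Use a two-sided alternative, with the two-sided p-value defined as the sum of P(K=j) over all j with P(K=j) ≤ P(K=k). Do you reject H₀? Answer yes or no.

reject H₀: no

Exact binomial: n=21, k=6, p₀=1/4=0.2500
P(X=j) = C(n,j)·p₀^j·(1−p₀)^(n−j); p = Σ P(X=j) over j with P(X=j) ≤ P(X=6)
p-value (two-sided) = 0.80083
At α=0.05: p ≥ α → fail to reject H₀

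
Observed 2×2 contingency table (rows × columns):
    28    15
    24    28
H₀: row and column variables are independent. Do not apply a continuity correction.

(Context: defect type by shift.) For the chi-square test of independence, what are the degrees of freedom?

degrees of freedom = 1

df = (r−1)(c−1) = (2−1)·(2−1) = 1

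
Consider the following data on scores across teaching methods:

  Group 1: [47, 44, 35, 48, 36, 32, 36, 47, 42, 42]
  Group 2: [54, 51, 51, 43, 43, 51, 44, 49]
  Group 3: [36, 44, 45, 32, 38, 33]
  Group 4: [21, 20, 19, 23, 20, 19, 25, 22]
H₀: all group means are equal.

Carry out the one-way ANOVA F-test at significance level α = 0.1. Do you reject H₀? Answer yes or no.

reject H₀: yes

Group means [40.90, 48.25, 38.00, 21.12], grand mean 37.250
SSB = Σnᵢ(x̄ᵢ−x̄)² = 3184.725; SSW = ΣΣ(x−x̄ᵢ)² = 609.275
MSB = 3184.725/3 = 1061.5750; MSW = 609.275/28 = 21.7598
F = MSB/MSW = 48.7860
df = (3, 28)
p-value (upper-tail) = 0.00000
At α=0.1: p < α → reject H₀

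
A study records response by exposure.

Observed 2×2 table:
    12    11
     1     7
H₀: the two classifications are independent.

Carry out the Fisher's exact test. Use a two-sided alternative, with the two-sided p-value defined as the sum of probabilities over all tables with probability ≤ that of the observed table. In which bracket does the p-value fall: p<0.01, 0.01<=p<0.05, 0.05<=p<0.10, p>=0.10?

p-value bracket: 0.05<=p<0.10

Margins: r₁=23, r₂=8, c₁=13, c₂=18, n=31
p_obs = C(23,12)·C(8,1)/C(31,13); sum pmf over tables with pmf ≤ p_obs
p-value (two-sided) = 0.09535
→ bracket: 0.05<=p<0.10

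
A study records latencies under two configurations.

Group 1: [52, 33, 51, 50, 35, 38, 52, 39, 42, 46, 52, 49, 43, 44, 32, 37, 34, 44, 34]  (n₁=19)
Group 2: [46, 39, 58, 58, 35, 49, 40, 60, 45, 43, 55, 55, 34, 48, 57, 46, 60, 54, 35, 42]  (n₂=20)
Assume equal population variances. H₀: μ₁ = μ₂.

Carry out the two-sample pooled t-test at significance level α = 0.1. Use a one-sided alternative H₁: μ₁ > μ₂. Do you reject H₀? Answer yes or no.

reject H₀: no

x̄₁=42.474, s₁=7.160, n₁=19
x̄₂=47.950, s₂=8.769, n₂=20
s_p² = [18·7.160² + 19·8.769²]/37 = 64.4240
SE = √(s_p²·(1/19+1/20)) = 2.5714
t = (42.474−47.950)/2.5714 = -2.1297
df = 37
p-value (one-sided, H₁ greater) = 0.98004
At α=0.1: p ≥ α → fail to reject H₀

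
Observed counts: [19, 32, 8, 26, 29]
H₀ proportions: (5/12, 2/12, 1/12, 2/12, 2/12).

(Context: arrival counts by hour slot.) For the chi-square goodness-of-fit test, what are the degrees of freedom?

df = k − 1 = 5 − 1 = 4

degrees of freedom = 4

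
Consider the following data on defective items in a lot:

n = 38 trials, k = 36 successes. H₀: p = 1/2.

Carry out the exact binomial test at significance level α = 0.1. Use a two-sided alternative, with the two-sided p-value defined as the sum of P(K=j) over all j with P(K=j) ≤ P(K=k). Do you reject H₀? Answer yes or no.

Exact binomial: n=38, k=36, p₀=1/2=0.5000
P(X=j) = C(n,j)·p₀^j·(1−p₀)^(n−j); p = Σ P(X=j) over j with P(X=j) ≤ P(X=36)
p-value (two-sided) = 0.00000
At α=0.1: p < α → reject H₀

reject H₀: yes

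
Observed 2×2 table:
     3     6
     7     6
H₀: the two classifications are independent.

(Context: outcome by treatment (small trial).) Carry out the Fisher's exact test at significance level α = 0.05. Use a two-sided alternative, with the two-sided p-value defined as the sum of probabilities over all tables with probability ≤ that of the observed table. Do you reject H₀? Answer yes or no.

reject H₀: no

Margins: r₁=9, r₂=13, c₁=10, c₂=12, n=22
p_obs = C(9,3)·C(13,7)/C(22,10); sum pmf over tables with pmf ≤ p_obs
p-value (two-sided) = 0.41486
At α=0.05: p ≥ α → fail to reject H₀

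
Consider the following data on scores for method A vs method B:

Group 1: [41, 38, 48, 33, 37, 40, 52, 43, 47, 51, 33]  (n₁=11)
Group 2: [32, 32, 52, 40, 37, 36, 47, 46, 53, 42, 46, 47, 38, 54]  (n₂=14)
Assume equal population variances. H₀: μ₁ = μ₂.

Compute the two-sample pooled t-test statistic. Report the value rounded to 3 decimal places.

x̄₁=42.091, s₁=6.715, n₁=11
x̄₂=43.000, s₂=7.411, n₂=14
s_p² = [10·6.715² + 13·7.411²]/23 = 50.6482
SE = √(s_p²·(1/11+1/14)) = 2.8674
t = (42.091−43.000)/2.8674 = -0.3170
df = 23

test statistic = -0.317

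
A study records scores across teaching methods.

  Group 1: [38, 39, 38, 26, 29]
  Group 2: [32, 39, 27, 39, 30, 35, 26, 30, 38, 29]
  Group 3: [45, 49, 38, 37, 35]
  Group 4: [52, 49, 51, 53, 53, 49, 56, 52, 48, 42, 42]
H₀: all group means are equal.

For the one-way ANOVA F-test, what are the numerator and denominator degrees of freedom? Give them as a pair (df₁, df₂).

degrees of freedom = [3, 27]

k = 4 groups, N = 31 total
df = (k−1, N−k) = (4−1, 31−4) = (3, 27)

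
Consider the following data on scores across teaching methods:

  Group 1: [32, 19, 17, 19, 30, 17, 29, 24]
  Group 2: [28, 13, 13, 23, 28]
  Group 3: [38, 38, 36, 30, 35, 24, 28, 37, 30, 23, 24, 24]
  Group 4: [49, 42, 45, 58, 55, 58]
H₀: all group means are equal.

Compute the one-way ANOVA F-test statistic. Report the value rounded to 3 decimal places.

test statistic = 27.141

Group means [23.38, 21.00, 30.58, 51.17], grand mean 31.161
SSB = Σnᵢ(x̄ᵢ−x̄)² = 3406.569; SSW = ΣΣ(x−x̄ᵢ)² = 1129.625
MSB = 3406.569/3 = 1135.5228; MSW = 1129.625/27 = 41.8380
F = MSB/MSW = 27.1410
df = (3, 27)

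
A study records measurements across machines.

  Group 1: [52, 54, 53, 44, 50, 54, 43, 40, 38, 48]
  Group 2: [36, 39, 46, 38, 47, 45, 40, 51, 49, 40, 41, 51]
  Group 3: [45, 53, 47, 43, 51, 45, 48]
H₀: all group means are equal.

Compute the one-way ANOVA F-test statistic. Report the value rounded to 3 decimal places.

test statistic = 2.045

Group means [47.60, 43.58, 47.43], grand mean 45.897
SSB = Σnᵢ(x̄ᵢ−x̄)² = 109.659; SSW = ΣΣ(x−x̄ᵢ)² = 697.031
MSB = 109.659/2 = 54.8294; MSW = 697.031/26 = 26.8089
F = MSB/MSW = 2.0452
df = (2, 26)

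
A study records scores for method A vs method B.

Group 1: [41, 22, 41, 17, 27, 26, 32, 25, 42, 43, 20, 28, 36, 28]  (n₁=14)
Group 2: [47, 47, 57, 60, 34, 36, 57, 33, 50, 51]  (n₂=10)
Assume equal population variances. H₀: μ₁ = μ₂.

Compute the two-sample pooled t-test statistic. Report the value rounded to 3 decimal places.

x̄₁=30.571, s₁=8.689, n₁=14
x̄₂=47.200, s₂=9.886, n₂=10
s_p² = [13·8.689² + 9·9.886²]/22 = 84.5922
SE = √(s_p²·(1/14+1/10)) = 3.8081
t = (30.571−47.200)/3.8081 = -4.3666
df = 22

test statistic = -4.367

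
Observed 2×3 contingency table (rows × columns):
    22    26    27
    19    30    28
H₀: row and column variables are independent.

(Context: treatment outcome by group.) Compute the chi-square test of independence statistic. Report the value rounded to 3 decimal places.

Row totals [75, 77], col totals [41, 56, 55], n=152
χ² = (22−20.23)²/20.23 + (26−27.63)²/27.63 + (27−27.14)²/27.14 + (19−20.77)²/20.77 + (30−28.37)²/28.37 + (28−27.86)²/27.86 = 0.4972
df = 2

test statistic = 0.497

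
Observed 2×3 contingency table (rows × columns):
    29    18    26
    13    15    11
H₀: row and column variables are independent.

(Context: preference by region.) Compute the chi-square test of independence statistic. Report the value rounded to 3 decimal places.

test statistic = 2.344

Row totals [73, 39], col totals [42, 33, 37], n=112
χ² = (29−27.38)²/27.38 + (18−21.51)²/21.51 + (26−24.12)²/24.12 + (13−14.62)²/14.62 + (15−11.49)²/11.49 + (11−12.88)²/12.88 = 2.3436
df = 2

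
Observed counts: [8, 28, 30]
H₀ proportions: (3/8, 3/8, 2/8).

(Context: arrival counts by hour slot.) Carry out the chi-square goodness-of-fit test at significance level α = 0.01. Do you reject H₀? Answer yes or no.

reject H₀: yes

n = 66; E_i = n·p_i = [24.75, 24.75, 16.50]
χ² = (8−24.75)²/24.75 + (28−24.75)²/24.75 + (30−16.50)²/16.50 = 22.8081
df = 2
p-value (upper-tail) = 0.00001
At α=0.01: p < α → reject H₀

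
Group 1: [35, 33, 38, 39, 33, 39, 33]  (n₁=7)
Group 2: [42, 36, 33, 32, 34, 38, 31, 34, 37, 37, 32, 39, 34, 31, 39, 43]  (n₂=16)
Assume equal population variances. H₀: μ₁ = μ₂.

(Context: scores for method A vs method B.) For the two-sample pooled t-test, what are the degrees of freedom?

degrees of freedom = 21

df = n₁ + n₂ − 2 = 7 + 16 − 2 = 21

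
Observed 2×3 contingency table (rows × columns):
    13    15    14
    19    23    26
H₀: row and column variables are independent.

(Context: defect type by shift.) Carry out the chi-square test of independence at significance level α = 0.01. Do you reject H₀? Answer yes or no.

Row totals [42, 68], col totals [32, 38, 40], n=110
χ² = (13−12.22)²/12.22 + (15−14.51)²/14.51 + (14−15.27)²/15.27 + (19−19.78)²/19.78 + (23−23.49)²/23.49 + (26−24.73)²/24.73 = 0.2794
df = 2
p-value (upper-tail) = 0.86964
At α=0.01: p ≥ α → fail to reject H₀

reject H₀: no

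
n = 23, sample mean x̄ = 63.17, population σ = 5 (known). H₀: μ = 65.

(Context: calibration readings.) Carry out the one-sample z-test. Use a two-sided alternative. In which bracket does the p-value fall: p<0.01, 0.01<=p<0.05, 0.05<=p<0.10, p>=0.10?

p-value bracket: 0.05<=p<0.10

SE = σ/√n = 5/√23 = 1.0426
z = (x̄−μ₀)/SE = (63.17−65)/1.0426 = -1.7553
p-value (two-sided) = 0.07921
→ bracket: 0.05<=p<0.10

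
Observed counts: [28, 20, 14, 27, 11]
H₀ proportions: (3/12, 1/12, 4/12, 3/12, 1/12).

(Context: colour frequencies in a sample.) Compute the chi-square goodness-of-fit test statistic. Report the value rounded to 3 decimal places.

n = 100; E_i = n·p_i = [25.00, 8.33, 33.33, 25.00, 8.33]
χ² = (28−25.00)²/25.00 + (20−8.33)²/8.33 + (14−33.33)²/33.33 + (27−25.00)²/25.00 + (11−8.33)²/8.33 = 28.9200
df = 4

test statistic = 28.920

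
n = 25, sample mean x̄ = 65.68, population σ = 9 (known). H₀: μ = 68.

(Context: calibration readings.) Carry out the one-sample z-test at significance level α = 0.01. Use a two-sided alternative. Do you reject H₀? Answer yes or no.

reject H₀: no

SE = σ/√n = 9/√25 = 1.8000
z = (x̄−μ₀)/SE = (65.68−68)/1.8000 = -1.2889
p-value (two-sided) = 0.19744
At α=0.01: p ≥ α → fail to reject H₀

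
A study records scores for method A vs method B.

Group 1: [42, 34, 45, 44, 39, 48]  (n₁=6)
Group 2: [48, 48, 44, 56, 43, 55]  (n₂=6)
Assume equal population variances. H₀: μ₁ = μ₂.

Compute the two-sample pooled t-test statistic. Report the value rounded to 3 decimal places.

test statistic = -2.333

x̄₁=42.000, s₁=4.940, n₁=6
x̄₂=49.000, s₂=5.441, n₂=6
s_p² = [5·4.940² + 5·5.441²]/10 = 27.0000
SE = √(s_p²·(1/6+1/6)) = 3.0000
t = (42.000−49.000)/3.0000 = -2.3333
df = 10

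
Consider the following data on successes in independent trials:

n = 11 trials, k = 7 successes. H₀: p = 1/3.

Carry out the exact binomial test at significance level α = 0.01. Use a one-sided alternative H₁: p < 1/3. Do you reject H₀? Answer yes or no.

reject H₀: no

Exact binomial: n=11, k=7, p₀=1/3=0.3333
P(X≤7) from Σ C(n,i)·p₀^i·(1−p₀)^(n−i)
p-value (one-sided, H₁ less) = 0.99118
At α=0.01: p ≥ α → fail to reject H₀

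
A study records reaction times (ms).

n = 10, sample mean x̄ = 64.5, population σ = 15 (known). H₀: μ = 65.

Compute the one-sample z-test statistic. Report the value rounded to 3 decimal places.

test statistic = -0.105

SE = σ/√n = 15/√10 = 4.7434
z = (x̄−μ₀)/SE = (64.5−65)/4.7434 = -0.1054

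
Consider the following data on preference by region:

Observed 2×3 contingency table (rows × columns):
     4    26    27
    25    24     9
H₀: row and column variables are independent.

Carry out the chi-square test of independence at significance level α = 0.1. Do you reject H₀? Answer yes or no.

reject H₀: yes

Row totals [57, 58], col totals [29, 50, 36], n=115
χ² = (4−14.37)²/14.37 + (26−24.78)²/24.78 + (27−17.84)²/17.84 + (25−14.63)²/14.63 + (24−25.22)²/25.22 + (9−18.16)²/18.16 = 24.2800
df = 2
p-value (upper-tail) = 0.00001
At α=0.1: p < α → reject H₀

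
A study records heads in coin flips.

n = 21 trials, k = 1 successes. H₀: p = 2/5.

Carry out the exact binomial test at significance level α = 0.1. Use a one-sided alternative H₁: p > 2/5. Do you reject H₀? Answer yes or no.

Exact binomial: n=21, k=1, p₀=2/5=0.4000
P(X≥1) from Σ C(n,i)·p₀^i·(1−p₀)^(n−i)
p-value (one-sided, H₁ greater) = 0.99998
At α=0.1: p ≥ α → fail to reject H₀

reject H₀: no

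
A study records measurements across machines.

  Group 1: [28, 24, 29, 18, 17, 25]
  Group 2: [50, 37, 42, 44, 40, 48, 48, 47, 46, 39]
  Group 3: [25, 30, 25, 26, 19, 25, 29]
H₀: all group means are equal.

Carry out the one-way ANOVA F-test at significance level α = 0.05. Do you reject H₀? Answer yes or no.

Group means [23.50, 44.10, 25.57], grand mean 33.087
SSB = Σnᵢ(x̄ᵢ−x̄)² = 2159.712; SSW = ΣΣ(x−x̄ᵢ)² = 376.114
MSB = 2159.712/2 = 1079.8559; MSW = 376.114/20 = 18.8057
F = MSB/MSW = 57.4217
df = (2, 20)
p-value (upper-tail) = 0.00000
At α=0.05: p < α → reject H₀

reject H₀: yes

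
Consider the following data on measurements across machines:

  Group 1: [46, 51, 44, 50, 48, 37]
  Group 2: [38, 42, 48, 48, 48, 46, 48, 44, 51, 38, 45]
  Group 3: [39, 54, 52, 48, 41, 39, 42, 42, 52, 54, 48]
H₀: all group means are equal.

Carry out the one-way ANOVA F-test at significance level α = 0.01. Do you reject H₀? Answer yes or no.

Group means [46.00, 45.09, 46.45], grand mean 45.821
SSB = Σnᵢ(x̄ᵢ−x̄)² = 10.471; SSW = ΣΣ(x−x̄ᵢ)² = 671.636
MSB = 10.471/2 = 5.2354; MSW = 671.636/25 = 26.8655
F = MSB/MSW = 0.1949
df = (2, 25)
p-value (upper-tail) = 0.82418
At α=0.01: p ≥ α → fail to reject H₀

reject H₀: no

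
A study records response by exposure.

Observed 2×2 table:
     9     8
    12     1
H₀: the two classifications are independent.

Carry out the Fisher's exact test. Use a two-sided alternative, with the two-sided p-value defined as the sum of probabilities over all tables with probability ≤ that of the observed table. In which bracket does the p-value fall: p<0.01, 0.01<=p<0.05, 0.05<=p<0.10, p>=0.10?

p-value bracket: 0.01<=p<0.05

Margins: r₁=17, r₂=13, c₁=21, c₂=9, n=30
p_obs = C(17,9)·C(13,12)/C(30,21); sum pmf over tables with pmf ≤ p_obs
p-value (two-sided) = 0.04168
→ bracket: 0.01<=p<0.05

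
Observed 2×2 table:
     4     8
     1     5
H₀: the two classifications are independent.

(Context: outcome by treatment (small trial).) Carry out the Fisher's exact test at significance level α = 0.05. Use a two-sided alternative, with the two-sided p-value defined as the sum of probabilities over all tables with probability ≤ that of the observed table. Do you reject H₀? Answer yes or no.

Margins: r₁=12, r₂=6, c₁=5, c₂=13, n=18
p_obs = C(12,4)·C(6,1)/C(18,5); sum pmf over tables with pmf ≤ p_obs
p-value (two-sided) = 0.61485
At α=0.05: p ≥ α → fail to reject H₀

reject H₀: no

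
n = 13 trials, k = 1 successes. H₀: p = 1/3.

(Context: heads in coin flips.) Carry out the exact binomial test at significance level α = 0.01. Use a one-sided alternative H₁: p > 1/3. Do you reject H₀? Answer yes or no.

reject H₀: no

Exact binomial: n=13, k=1, p₀=1/3=0.3333
P(X≥1) from Σ C(n,i)·p₀^i·(1−p₀)^(n−i)
p-value (one-sided, H₁ greater) = 0.99486
At α=0.01: p ≥ α → fail to reject H₀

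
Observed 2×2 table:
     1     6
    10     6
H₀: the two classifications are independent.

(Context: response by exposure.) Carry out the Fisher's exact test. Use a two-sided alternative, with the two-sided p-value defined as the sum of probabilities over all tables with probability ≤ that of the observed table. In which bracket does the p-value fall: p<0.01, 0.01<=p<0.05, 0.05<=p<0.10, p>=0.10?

Margins: r₁=7, r₂=16, c₁=11, c₂=12, n=23
p_obs = C(7,1)·C(16,10)/C(23,11); sum pmf over tables with pmf ≤ p_obs
p-value (two-sided) = 0.06865
→ bracket: 0.05<=p<0.10

p-value bracket: 0.05<=p<0.10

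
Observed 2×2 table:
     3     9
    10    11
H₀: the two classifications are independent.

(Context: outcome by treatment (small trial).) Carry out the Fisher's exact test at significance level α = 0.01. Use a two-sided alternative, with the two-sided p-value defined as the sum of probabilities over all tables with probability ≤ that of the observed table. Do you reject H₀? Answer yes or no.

reject H₀: no

Margins: r₁=12, r₂=21, c₁=13, c₂=20, n=33
p_obs = C(12,3)·C(21,10)/C(33,13); sum pmf over tables with pmf ≤ p_obs
p-value (two-sided) = 0.27752
At α=0.01: p ≥ α → fail to reject H₀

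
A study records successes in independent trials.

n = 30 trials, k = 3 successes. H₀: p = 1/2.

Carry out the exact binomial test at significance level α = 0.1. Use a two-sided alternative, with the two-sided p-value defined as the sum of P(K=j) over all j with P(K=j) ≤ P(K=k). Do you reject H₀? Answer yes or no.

reject H₀: yes

Exact binomial: n=30, k=3, p₀=1/2=0.5000
P(X=j) = C(n,j)·p₀^j·(1−p₀)^(n−j); p = Σ P(X=j) over j with P(X=j) ≤ P(X=3)
p-value (two-sided) = 0.00001
At α=0.1: p < α → reject H₀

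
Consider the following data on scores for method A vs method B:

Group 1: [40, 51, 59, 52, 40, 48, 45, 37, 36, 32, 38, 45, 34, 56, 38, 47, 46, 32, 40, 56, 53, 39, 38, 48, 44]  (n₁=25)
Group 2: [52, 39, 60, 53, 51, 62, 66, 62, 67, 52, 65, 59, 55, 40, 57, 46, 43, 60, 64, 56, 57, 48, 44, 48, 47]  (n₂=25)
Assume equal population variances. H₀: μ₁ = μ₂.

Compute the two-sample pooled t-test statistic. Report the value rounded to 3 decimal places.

test statistic = -4.587

x̄₁=43.760, s₁=7.731, n₁=25
x̄₂=54.120, s₂=8.233, n₂=25
s_p² = [24·7.731² + 24·8.233²]/48 = 63.7750
SE = √(s_p²·(1/25+1/25)) = 2.2588
t = (43.760−54.120)/2.2588 = -4.5866
df = 48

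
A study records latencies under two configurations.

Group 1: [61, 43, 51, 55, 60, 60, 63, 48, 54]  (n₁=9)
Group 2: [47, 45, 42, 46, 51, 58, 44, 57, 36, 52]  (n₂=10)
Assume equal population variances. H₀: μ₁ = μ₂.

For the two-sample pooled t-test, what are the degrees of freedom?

degrees of freedom = 17

df = n₁ + n₂ − 2 = 9 + 10 − 2 = 17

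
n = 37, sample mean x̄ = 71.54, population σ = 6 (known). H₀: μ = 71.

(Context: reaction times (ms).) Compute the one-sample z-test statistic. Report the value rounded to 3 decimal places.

test statistic = 0.547

SE = σ/√n = 6/√37 = 0.9864
z = (x̄−μ₀)/SE = (71.54−71)/0.9864 = 0.5474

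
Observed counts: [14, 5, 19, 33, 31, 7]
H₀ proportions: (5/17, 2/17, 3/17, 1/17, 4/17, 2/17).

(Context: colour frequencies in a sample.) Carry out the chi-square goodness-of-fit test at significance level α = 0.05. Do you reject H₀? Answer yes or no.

reject H₀: yes

n = 109; E_i = n·p_i = [32.06, 12.82, 19.24, 6.41, 25.65, 12.82]
χ² = (14−32.06)²/32.06 + (5−12.82)²/12.82 + (19−19.24)²/19.24 + (33−6.41)²/6.41 + (31−25.65)²/25.65 + (7−12.82)²/12.82 = 128.9662
df = 5
p-value (upper-tail) = 0.00000
At α=0.05: p < α → reject H₀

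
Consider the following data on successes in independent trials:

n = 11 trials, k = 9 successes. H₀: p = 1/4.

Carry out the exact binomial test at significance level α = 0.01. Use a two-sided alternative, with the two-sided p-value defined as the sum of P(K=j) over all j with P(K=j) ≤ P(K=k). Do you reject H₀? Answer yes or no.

Exact binomial: n=11, k=9, p₀=1/4=0.2500
P(X=j) = C(n,j)·p₀^j·(1−p₀)^(n−j); p = Σ P(X=j) over j with P(X=j) ≤ P(X=9)
p-value (two-sided) = 0.00013
At α=0.01: p < α → reject H₀

reject H₀: yes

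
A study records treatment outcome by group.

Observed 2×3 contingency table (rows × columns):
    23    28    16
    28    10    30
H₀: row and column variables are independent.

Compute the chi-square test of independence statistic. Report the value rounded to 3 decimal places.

test statistic = 13.271

Row totals [67, 68], col totals [51, 38, 46], n=135
χ² = (23−25.31)²/25.31 + (28−18.86)²/18.86 + (16−22.83)²/22.83 + (28−25.69)²/25.69 + (10−19.14)²/19.14 + (30−23.17)²/23.17 = 13.2707
df = 2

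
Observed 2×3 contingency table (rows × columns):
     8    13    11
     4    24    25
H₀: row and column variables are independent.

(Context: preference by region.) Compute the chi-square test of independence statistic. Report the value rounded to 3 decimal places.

Row totals [32, 53], col totals [12, 37, 36], n=85
χ² = (8−4.52)²/4.52 + (13−13.93)²/13.93 + (11−13.55)²/13.55 + (4−7.48)²/7.48 + (24−23.07)²/23.07 + (25−22.45)²/22.45 = 5.1757
df = 2

test statistic = 5.176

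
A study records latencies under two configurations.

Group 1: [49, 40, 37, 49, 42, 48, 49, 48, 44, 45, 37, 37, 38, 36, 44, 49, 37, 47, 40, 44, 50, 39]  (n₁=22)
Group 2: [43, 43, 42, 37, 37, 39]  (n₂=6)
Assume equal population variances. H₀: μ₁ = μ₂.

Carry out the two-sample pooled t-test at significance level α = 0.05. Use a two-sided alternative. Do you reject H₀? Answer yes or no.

reject H₀: no

x̄₁=43.136, s₁=4.969, n₁=22
x̄₂=40.167, s₂=2.858, n₂=6
s_p² = [21·4.969² + 5·2.858²]/26 = 21.5163
SE = √(s_p²·(1/22+1/6)) = 2.1364
t = (43.136−40.167)/2.1364 = 1.3901
df = 26
p-value (two-sided) = 0.17630
At α=0.05: p ≥ α → fail to reject H₀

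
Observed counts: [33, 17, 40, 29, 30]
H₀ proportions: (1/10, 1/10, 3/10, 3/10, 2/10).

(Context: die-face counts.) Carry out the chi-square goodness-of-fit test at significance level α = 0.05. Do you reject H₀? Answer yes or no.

n = 149; E_i = n·p_i = [14.90, 14.90, 44.70, 44.70, 29.80]
χ² = (33−14.90)²/14.90 + (17−14.90)²/14.90 + (40−44.70)²/44.70 + (29−44.70)²/44.70 + (30−29.80)²/29.80 = 28.2931
df = 4
p-value (upper-tail) = 0.00001
At α=0.05: p < α → reject H₀

reject H₀: yes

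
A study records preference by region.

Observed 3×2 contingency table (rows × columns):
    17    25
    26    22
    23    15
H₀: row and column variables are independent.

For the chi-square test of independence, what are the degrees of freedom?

degrees of freedom = 2

df = (r−1)(c−1) = (3−1)·(2−1) = 2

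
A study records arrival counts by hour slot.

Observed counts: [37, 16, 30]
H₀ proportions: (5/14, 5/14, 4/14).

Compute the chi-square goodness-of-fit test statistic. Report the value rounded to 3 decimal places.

n = 83; E_i = n·p_i = [29.64, 29.64, 23.71]
χ² = (37−29.64)²/29.64 + (16−29.64)²/29.64 + (30−23.71)²/23.71 = 9.7711
df = 2

test statistic = 9.771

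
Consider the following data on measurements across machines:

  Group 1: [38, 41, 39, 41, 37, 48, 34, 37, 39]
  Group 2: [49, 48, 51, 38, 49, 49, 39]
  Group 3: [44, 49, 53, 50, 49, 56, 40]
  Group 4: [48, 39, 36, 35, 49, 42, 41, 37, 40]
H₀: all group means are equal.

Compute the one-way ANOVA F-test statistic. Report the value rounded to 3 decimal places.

test statistic = 6.535

Group means [39.33, 46.14, 48.71, 40.78], grand mean 43.281
SSB = Σnᵢ(x̄ᵢ−x̄)² = 460.627; SSW = ΣΣ(x−x̄ᵢ)² = 657.841
MSB = 460.627/3 = 153.5425; MSW = 657.841/28 = 23.4943
F = MSB/MSW = 6.5353
df = (3, 28)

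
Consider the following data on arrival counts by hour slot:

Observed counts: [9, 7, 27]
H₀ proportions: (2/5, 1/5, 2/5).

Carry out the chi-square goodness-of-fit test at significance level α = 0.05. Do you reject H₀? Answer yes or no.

reject H₀: yes

n = 43; E_i = n·p_i = [17.20, 8.60, 17.20]
χ² = (9−17.20)²/17.20 + (7−8.60)²/8.60 + (27−17.20)²/17.20 = 9.7907
df = 2
p-value (upper-tail) = 0.00748
At α=0.05: p < α → reject H₀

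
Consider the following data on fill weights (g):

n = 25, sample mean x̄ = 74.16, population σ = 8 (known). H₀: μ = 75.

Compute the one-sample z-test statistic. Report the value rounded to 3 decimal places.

test statistic = -0.525

SE = σ/√n = 8/√25 = 1.6000
z = (x̄−μ₀)/SE = (74.16−75)/1.6000 = -0.5250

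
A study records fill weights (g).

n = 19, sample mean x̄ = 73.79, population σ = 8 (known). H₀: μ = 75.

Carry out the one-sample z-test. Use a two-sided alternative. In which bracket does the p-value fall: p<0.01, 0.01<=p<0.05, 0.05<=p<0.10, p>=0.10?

SE = σ/√n = 8/√19 = 1.8353
z = (x̄−μ₀)/SE = (73.79−75)/1.8353 = -0.6593
p-value (two-sided) = 0.50971
→ bracket: p>=0.10

p-value bracket: p>=0.10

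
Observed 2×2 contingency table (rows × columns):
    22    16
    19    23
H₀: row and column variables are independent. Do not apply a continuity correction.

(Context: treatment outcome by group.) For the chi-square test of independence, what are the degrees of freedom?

degrees of freedom = 1

df = (r−1)(c−1) = (2−1)·(2−1) = 1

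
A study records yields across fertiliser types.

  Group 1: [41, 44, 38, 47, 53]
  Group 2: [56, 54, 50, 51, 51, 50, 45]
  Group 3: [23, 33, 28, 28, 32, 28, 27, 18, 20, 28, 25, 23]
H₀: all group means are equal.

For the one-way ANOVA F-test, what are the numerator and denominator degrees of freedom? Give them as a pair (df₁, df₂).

degrees of freedom = [2, 21]

k = 3 groups, N = 24 total
df = (k−1, N−k) = (3−1, 24−3) = (2, 21)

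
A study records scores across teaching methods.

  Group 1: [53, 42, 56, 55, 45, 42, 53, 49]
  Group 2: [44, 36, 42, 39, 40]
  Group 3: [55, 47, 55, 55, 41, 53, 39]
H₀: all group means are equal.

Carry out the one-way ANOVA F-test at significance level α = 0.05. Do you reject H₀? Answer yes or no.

Group means [49.38, 40.20, 49.29], grand mean 47.050
SSB = Σnᵢ(x̄ᵢ−x̄)² = 312.846; SSW = ΣΣ(x−x̄ᵢ)² = 558.104
MSB = 312.846/2 = 156.4232; MSW = 558.104/17 = 32.8296
F = MSB/MSW = 4.7647
df = (2, 17)
p-value (upper-tail) = 0.02276
At α=0.05: p < α → reject H₀

reject H₀: yes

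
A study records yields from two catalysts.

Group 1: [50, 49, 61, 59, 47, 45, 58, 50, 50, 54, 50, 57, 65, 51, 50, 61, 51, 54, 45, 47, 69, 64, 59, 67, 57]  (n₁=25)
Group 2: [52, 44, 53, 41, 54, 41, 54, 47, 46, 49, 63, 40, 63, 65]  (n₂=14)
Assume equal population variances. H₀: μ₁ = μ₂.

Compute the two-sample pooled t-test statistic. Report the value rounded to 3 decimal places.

test statistic = 1.573

x̄₁=54.800, s₁=6.964, n₁=25
x̄₂=50.857, s₂=8.420, n₂=14
s_p² = [24·6.964² + 13·8.420²]/37 = 56.3707
SE = √(s_p²·(1/25+1/14)) = 2.5063
t = (54.800−50.857)/2.5063 = 1.5732
df = 37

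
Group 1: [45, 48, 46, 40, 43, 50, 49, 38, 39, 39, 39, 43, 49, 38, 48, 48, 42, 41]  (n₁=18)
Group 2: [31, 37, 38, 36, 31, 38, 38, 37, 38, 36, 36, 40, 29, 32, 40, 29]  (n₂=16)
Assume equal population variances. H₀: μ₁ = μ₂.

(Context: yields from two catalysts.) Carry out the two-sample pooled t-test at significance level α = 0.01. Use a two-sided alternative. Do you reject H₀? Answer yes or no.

x̄₁=43.611, s₁=4.300, n₁=18
x̄₂=35.375, s₂=3.722, n₂=16
s_p² = [17·4.300² + 15·3.722²]/32 = 16.3134
SE = √(s_p²·(1/18+1/16)) = 1.3878
t = (43.611−35.375)/1.3878 = 5.9348
df = 32
p-value (two-sided) = 0.00000
At α=0.01: p < α → reject H₀

reject H₀: yes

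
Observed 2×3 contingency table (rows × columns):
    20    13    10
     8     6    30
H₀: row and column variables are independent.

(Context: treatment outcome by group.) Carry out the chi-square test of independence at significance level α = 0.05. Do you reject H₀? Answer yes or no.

reject H₀: yes

Row totals [43, 44], col totals [28, 19, 40], n=87
χ² = (20−13.84)²/13.84 + (13−9.39)²/9.39 + (10−19.77)²/19.77 + (8−14.16)²/14.16 + (6−9.61)²/9.61 + (30−20.23)²/20.23 = 17.7127
df = 2
p-value (upper-tail) = 0.00014
At α=0.05: p < α → reject H₀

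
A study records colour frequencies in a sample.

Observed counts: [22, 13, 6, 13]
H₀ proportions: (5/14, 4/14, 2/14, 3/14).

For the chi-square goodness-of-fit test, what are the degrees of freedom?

df = k − 1 = 4 − 1 = 3

degrees of freedom = 3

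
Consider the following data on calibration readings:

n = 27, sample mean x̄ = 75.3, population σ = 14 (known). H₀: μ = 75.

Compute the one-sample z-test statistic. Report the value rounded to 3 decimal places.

test statistic = 0.111

SE = σ/√n = 14/√27 = 2.6943
z = (x̄−μ₀)/SE = (75.3−75)/2.6943 = 0.1113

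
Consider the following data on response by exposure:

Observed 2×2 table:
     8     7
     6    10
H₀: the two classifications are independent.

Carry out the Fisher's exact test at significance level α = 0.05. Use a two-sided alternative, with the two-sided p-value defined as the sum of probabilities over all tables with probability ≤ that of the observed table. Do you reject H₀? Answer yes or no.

Margins: r₁=15, r₂=16, c₁=14, c₂=17, n=31
p_obs = C(15,8)·C(16,6)/C(31,14); sum pmf over tables with pmf ≤ p_obs
p-value (two-sided) = 0.47949
At α=0.05: p ≥ α → fail to reject H₀

reject H₀: no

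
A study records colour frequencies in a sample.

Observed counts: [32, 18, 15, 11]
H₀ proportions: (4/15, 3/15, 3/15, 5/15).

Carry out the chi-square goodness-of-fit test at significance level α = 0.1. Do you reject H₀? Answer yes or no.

n = 76; E_i = n·p_i = [20.27, 15.20, 15.20, 25.33]
χ² = (32−20.27)²/20.27 + (18−15.20)²/15.20 + (15−15.20)²/15.20 + (11−25.33)²/25.33 = 15.4211
df = 3
p-value (upper-tail) = 0.00149
At α=0.1: p < α → reject H₀

reject H₀: yes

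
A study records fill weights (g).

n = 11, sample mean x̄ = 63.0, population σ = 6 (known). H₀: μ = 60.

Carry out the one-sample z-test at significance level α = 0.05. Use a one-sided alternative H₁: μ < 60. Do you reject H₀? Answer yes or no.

SE = σ/√n = 6/√11 = 1.8091
z = (x̄−μ₀)/SE = (63.0−60)/1.8091 = 1.6583
p-value (one-sided, H₁ less) = 0.95137
At α=0.05: p ≥ α → fail to reject H₀

reject H₀: no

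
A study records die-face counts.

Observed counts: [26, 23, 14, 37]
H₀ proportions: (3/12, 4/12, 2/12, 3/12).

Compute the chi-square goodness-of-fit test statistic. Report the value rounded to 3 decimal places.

test statistic = 9.430

n = 100; E_i = n·p_i = [25.00, 33.33, 16.67, 25.00]
χ² = (26−25.00)²/25.00 + (23−33.33)²/33.33 + (14−16.67)²/16.67 + (37−25.00)²/25.00 = 9.4300
df = 3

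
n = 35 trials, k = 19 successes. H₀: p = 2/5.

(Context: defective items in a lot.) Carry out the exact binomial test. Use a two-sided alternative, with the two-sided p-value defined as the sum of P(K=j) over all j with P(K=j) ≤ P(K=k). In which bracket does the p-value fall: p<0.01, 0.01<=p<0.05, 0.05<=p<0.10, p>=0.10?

p-value bracket: 0.05<=p<0.10

Exact binomial: n=35, k=19, p₀=2/5=0.4000
P(X=j) = C(n,j)·p₀^j·(1−p₀)^(n−j); p = Σ P(X=j) over j with P(X=j) ≤ P(X=19)
p-value (two-sided) = 0.08749
→ bracket: 0.05<=p<0.10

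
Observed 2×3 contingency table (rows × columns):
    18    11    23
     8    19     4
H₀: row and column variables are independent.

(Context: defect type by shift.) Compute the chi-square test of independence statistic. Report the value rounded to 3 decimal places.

Row totals [52, 31], col totals [26, 30, 27], n=83
χ² = (18−16.29)²/16.29 + (11−18.80)²/18.80 + (23−16.92)²/16.92 + (8−9.71)²/9.71 + (19−11.20)²/11.20 + (4−10.08)²/10.08 = 14.9966
df = 2

test statistic = 14.997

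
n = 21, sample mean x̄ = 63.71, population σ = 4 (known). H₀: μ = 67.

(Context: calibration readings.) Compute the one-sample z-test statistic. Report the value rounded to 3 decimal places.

SE = σ/√n = 4/√21 = 0.8729
z = (x̄−μ₀)/SE = (63.71−67)/0.8729 = -3.7692

test statistic = -3.769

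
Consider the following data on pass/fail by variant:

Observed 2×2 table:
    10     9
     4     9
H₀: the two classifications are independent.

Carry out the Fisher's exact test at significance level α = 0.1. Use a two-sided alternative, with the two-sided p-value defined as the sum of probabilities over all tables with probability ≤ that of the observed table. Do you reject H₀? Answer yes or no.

Margins: r₁=19, r₂=13, c₁=14, c₂=18, n=32
p_obs = C(19,10)·C(13,4)/C(32,14); sum pmf over tables with pmf ≤ p_obs
p-value (two-sided) = 0.28929
At α=0.1: p ≥ α → fail to reject H₀

reject H₀: no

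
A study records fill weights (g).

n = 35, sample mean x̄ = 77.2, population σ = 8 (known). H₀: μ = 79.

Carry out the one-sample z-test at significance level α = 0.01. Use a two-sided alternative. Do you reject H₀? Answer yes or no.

reject H₀: no

SE = σ/√n = 8/√35 = 1.3522
z = (x̄−μ₀)/SE = (77.2−79)/1.3522 = -1.3311
p-value (two-sided) = 0.18315
At α=0.01: p ≥ α → fail to reject H₀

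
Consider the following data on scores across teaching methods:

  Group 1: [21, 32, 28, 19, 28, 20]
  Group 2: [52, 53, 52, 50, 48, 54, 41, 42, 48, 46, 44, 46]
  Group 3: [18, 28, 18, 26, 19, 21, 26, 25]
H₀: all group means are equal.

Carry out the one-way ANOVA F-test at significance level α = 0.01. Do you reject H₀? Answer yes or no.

Group means [24.67, 48.00, 22.62], grand mean 34.808
SSB = Σnᵢ(x̄ᵢ−x̄)² = 3892.830; SSW = ΣΣ(x−x̄ᵢ)² = 465.208
MSB = 3892.830/2 = 1946.4151; MSW = 465.208/23 = 20.2264
F = MSB/MSW = 96.2312
df = (2, 23)
p-value (upper-tail) = 0.00000
At α=0.01: p < α → reject H₀

reject H₀: yes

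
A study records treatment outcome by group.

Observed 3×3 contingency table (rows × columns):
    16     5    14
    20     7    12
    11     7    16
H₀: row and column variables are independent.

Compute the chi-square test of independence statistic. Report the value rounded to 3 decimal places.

test statistic = 3.203

Row totals [35, 39, 34], col totals [47, 19, 42], n=108
χ² = (16−15.23)²/15.23 + (5−6.16)²/6.16 + (14−13.61)²/13.61 + (20−16.97)²/16.97 + (7−6.86)²/6.86 + (12−15.17)²/15.17 + (11−14.80)²/14.80 + (7−5.98)²/5.98 + (16−13.22)²/13.22 = 3.2026
df = 4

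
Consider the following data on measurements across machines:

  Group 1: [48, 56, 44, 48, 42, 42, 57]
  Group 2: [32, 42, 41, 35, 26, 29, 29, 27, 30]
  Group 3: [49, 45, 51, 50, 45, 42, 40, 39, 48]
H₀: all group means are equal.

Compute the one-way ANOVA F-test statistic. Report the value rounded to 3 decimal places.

test statistic = 20.114

Group means [48.14, 32.33, 45.44], grand mean 41.480
SSB = Σnᵢ(x̄ᵢ−x̄)² = 1205.161; SSW = ΣΣ(x−x̄ᵢ)² = 659.079
MSB = 1205.161/2 = 602.5803; MSW = 659.079/22 = 29.9582
F = MSB/MSW = 20.1141
df = (2, 22)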